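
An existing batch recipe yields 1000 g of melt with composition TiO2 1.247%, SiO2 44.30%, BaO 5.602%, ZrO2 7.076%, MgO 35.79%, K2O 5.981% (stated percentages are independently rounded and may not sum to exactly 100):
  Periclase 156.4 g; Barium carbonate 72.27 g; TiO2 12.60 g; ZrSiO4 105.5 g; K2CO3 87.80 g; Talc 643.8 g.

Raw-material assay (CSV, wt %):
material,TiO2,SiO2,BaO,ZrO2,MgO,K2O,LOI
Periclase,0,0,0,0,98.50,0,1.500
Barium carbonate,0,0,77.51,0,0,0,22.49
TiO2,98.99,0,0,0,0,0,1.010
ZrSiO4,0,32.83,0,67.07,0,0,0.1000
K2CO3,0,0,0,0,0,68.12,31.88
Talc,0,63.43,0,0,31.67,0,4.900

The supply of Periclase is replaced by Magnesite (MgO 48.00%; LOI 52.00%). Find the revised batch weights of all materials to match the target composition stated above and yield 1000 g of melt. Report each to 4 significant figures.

Revised batch per 1000 g melt:
  Magnesite: 320.8 g
  Barium carbonate: 72.27 g
  TiO2: 12.60 g
  ZrSiO4: 105.5 g
  K2CO3: 87.80 g
  Talc: 643.8 g
Total batch = 1243 g; LOI loss = 242.8 g

All internal work maintains full float precision in all steps — mid-chain values are shown, with 4-significant-digit rounding, as written — each reported result is rounded once only; the derived quantities are carried at exact precision (yield, glass mass, six oxide percentages, totals, LOI) starting from the weights on 1000 g of glass as given in the problem or answer text.
Oxide mass targets, per 1000 g melt:
  TiO2: 1.247% × 1000 = 12.47 g
  SiO2: 44.30% × 1000 = 443.0 g
  BaO: 5.602% × 1000 = 56.02 g
  ZrO2: 7.076% × 1000 = 70.76 g
  MgO: 35.79% × 1000 = 357.9 g
  K2O: 5.981% × 1000 = 59.81 g
Oxide-by-oxide audit using the reported weights, versus the basis set out (delivered sums recover each target inside rounding margins):
  TiO2: 12.60·0.9899 = 12.47 g (target 12.47 g)
  SiO2: 105.5·0.3283 + 643.8·0.6343 = 443.0 g (target 443.0 g)
  BaO: 72.27·0.7751 = 56.02 g (target 56.02 g)
  ZrO2: 105.5·0.6707 = 70.76 g (target 70.76 g)
  MgO: 320.8·0.4800 + 643.8·0.3167 = 357.9 g (target 357.9 g)
  K2O: 87.80·0.6812 = 59.81 g (target 59.81 g)
Glass-mass bookkeeping: batch total minus LOI = 999.9 g (targets for the oxides total 1000 g; against the stated basis, 1000 g — rounding explains the deltas).
Total batch = Σ batch = 1243 g; Σ batch·LOI gives LOI loss = 242.8 g; yield = glass ÷ total batch = 80.46%.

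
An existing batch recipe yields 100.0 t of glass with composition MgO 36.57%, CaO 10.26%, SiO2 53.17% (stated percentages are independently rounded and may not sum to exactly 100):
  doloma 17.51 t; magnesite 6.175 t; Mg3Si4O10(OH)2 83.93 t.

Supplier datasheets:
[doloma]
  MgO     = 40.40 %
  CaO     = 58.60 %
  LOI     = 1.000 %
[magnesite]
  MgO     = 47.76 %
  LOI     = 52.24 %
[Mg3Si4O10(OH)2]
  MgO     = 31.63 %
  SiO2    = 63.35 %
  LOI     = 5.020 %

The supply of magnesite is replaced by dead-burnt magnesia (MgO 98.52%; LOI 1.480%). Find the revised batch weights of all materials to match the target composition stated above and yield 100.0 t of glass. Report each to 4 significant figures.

Mid-chain values are shown rounded off to 4 significant digits in the working — the working math runs at exact precision at every stage — a single rounding produces every reported figure — all derived quantities are computed in exact precision (the three compositions, the totals, ignition loss, yield, net glass mass) using the weight values on 100.0 t of glass, as set out in the question or the answer.
Oxide mass targets, per 100.0 t glass:
  MgO: 36.57% × 100.0 = 36.57 t
  CaO: 10.26% × 100.0 = 10.26 t
  SiO2: 53.17% × 100.0 = 53.17 t
Verifying the oxide balance with the batch weights as given, per the basis as stated (each sum matches its target mass within answer rounding):
  MgO: 17.51·0.4040 + 2.994·0.9852 + 83.93·0.3163 = 36.57 t (target 36.57 t)
  CaO: 17.51·0.5860 = 10.26 t (target 10.26 t)
  SiO2: 83.93·0.6335 = 53.17 t (target 53.17 t)
Consistency of the glass mass: Σ batch − LOI loss = 100.0 t (the Σ of target masses is 100.0 t; versus the stated basis of 100.0 t — deltas are rounding alone).
Batch grand total — Σ batch = 104.4 t; the LOI term Σ batch·LOI equals 4.433 t; glass ÷ batch gives a yield of 95.76%.

Revised batch per 100.0 t glass:
  doloma: 17.51 t
  dead-burnt magnesia: 2.994 t
  Mg3Si4O10(OH)2: 83.93 t
Total batch = 104.4 t; LOI loss = 4.433 t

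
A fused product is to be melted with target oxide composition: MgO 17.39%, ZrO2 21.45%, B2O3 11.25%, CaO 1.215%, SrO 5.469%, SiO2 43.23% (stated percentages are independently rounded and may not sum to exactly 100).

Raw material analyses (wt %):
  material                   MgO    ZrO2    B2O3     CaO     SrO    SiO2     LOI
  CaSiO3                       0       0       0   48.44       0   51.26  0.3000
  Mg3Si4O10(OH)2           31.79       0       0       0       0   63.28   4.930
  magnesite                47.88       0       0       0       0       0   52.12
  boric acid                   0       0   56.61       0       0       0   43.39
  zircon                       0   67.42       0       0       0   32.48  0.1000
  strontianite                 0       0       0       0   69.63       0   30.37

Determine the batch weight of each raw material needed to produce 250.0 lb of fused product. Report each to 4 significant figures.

All arithmetic keeps exact precision throughout. Values along the way are printed (rounded to four significant figures) at each printed step; exactly one rounding is applied to each reported result — derived quantities, including totals, ignition loss, the yield, six oxide percentages, glass mass, are computed from the weighed amounts at 250.0 lb of glass in full float precision as set out in question or answer.
Per-oxide target masses for 250.0 lb fused product:
  MgO: 17.39% × 250.0 = 43.48 lb
  ZrO2: 21.45% × 250.0 = 53.62 lb
  B2O3: 11.25% × 250.0 = 28.12 lb
  CaO: 1.215% × 250.0 = 3.038 lb
  SrO: 5.469% × 250.0 = 13.67 lb
  SiO2: 43.23% × 250.0 = 108.1 lb
Balance tally, oxide-wise, using the reported weights, per the basis as stated (each sum matches its target mass given rounding of the digits):
  MgO: 124.9·0.3179 + 7.883·0.4788 = 43.48 lb (target 43.48 lb)
  ZrO2: 79.54·0.6742 = 53.63 lb (target 53.62 lb)
  B2O3: 49.68·0.5661 = 28.12 lb (target 28.12 lb)
  CaO: 6.271·0.4844 = 3.038 lb (target 3.038 lb)
  SrO: 19.64·0.6963 = 13.68 lb (target 13.67 lb)
  SiO2: 6.271·0.5126 + 124.9·0.6328 + 79.54·0.3248 = 108.1 lb (target 108.1 lb)
Glass mass check: Σ batch − LOI loss = 250.0 lb (the Σ of target masses is 250.0 lb; the stated basis being 250.0 lb — deltas are rounding alone).
Batch total: Σ batch = 287.9 lb; Σ batch·LOI gives LOI loss = 37.89 lb; yield, glass over the total, = 86.84%.

Batch per 250.0 lb fused product:
  CaSiO3: 6.271 lb
  Mg3Si4O10(OH)2: 124.9 lb
  magnesite: 7.883 lb
  boric acid: 49.68 lb
  zircon: 79.54 lb
  strontianite: 19.64 lb
Total batch = 287.9 lb; LOI loss = 37.89 lb; yield = 86.84%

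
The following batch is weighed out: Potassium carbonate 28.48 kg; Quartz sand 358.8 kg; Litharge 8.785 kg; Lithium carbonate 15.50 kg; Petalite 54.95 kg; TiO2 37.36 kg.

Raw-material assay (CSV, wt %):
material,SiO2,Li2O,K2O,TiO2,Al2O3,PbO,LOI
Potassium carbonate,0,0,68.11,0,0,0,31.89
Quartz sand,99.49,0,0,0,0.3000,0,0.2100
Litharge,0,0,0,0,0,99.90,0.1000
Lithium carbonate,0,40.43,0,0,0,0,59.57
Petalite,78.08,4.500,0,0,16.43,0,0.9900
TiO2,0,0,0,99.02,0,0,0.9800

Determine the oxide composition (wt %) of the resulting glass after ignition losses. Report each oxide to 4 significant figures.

Glass mass = 483.9 kg (batch 503.9 − LOI 19.99).
Composition: SiO2 82.64%, Li2O 1.806%, K2O 4.009%, TiO2 7.645%, Al2O3 2.088%, PbO 1.814%

In-progress results are shown, with 4-significant-digit rounding, in the working; all internal work maintains full precision at all times — every reported result is rounded exactly once; the derived quantities, which include totals, yield, ignition loss, six oxide percentages, glass mass, are re-derived at exact precision, exactly as printed in problem or answer, from the weighed amounts for 483.9 kg of glass.
Delivered oxide masses:
  SiO2: 358.8·0.9949 + 54.95·0.7808 = 399.9 kg
  Li2O: 15.50·0.4043 + 54.95·0.04500 = 8.739 kg
  K2O: 28.48·0.6811 = 19.40 kg
  TiO2: 37.36·0.9902 = 36.99 kg
  Al2O3: 358.8·0.003000 + 54.95·0.1643 = 10.10 kg
  PbO: 8.785·0.9990 = 8.776 kg
LOI: 28.48·0.3189 + 358.8·0.002100 + 8.785·0.001000 + 15.50·0.5957 + 54.95·0.009900 + 37.36·0.009800 = 19.99 kg
Resulting glass, batch − LOI: 503.9 − 19.99 = 483.9 kg (consistent with Σ oxide mass)
each oxide over glass, ×100, is wt %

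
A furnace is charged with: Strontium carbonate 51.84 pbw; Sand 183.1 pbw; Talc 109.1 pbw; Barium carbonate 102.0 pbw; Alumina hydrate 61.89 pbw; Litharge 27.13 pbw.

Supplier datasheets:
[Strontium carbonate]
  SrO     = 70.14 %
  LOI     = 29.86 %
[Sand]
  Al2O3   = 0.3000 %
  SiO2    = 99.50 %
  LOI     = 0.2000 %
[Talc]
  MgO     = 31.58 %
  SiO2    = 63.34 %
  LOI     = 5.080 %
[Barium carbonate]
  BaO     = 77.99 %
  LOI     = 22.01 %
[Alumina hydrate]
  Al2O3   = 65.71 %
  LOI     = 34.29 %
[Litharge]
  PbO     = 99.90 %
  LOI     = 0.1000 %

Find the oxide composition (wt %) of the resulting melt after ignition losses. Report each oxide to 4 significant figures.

The intermediate values are displayed rounded to four significant figures. Exact precision is kept throughout. Every reported figure receives exactly one rounding — the derived quantities, including the totals, the six compositions, glass mass, ignition loss, the yield, are carried starting from the weights at 470.0 pbw of glass in full precision, as they appear in problem or answer.
Oxide-by-oxide delivered mass:
  BaO: 102.0·0.7799 = 79.55 pbw
  MgO: 109.1·0.3158 = 34.45 pbw
  Al2O3: 183.1·0.003000 + 61.89·0.6571 = 41.22 pbw
  SrO: 51.84·0.7014 = 36.36 pbw
  PbO: 27.13·0.9990 = 27.10 pbw
  SiO2: 183.1·0.9950 + 109.1·0.6334 = 251.3 pbw
LOI: 51.84·0.2986 + 183.1·0.002000 + 109.1·0.05080 + 102.0·0.2201 + 61.89·0.3429 + 27.13·0.001000 = 65.09 pbw
Resulting glass, batch − LOI: 535.1 − 65.09 = 470.0 pbw (consistent with Σ oxide mass)
wt % = oxide mass / glass mass × 100

Glass mass = 470.0 pbw (batch 535.1 − LOI 65.09).
Composition: BaO 16.93%, MgO 7.331%, Al2O3 8.770%, SrO 7.737%, PbO 5.767%, SiO2 53.47%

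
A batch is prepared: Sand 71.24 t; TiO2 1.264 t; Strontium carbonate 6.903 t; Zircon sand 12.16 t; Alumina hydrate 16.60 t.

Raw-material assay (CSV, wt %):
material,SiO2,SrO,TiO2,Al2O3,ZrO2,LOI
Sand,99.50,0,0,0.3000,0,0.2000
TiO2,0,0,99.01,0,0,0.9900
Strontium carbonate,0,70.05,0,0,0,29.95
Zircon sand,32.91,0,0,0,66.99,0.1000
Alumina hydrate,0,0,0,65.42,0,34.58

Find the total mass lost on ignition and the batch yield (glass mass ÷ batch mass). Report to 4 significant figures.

LOI loss = 7.975 t; glass = 100.2 t; yield = 92.63%

The intermediate values appear with 4-significant-figure rounding on the page; all internal work keeps exact precision through every step — each reported value carries a single rounding; derived quantities, which include the five compositions, glass mass, the yield, totals, ignition loss, are rebuilt in full precision, as set out in the problem or the answer, from the batch weights per 100.2 t of glass.
Loss on ignition, line by line:
  Sand: 71.24 × 0.002000 = 0.1425 t
  TiO2: 1.264 × 0.009900 = 0.01251 t
  Strontium carbonate: 6.903 × 0.2995 = 2.067 t
  Zircon sand: 12.16 × 0.001000 = 0.01216 t
  Alumina hydrate: 16.60 × 0.3458 = 5.740 t
Total LOI = 7.975 t
Glass = batch − LOI = 108.2 − 7.975 = 100.2 t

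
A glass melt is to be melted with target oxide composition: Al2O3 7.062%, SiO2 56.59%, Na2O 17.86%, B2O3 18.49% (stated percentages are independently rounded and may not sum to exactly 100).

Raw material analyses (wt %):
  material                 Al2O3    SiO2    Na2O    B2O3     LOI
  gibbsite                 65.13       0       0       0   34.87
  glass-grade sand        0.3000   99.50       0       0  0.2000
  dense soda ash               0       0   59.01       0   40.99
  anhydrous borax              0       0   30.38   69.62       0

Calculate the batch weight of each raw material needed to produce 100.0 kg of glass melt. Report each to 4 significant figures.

Batch per 100.0 kg glass melt:
  gibbsite: 10.58 kg
  glass-grade sand: 56.87 kg
  dense soda ash: 16.59 kg
  anhydrous borax: 26.56 kg
Total batch = 110.6 kg; LOI loss = 10.60 kg; yield = 90.41%

Values along the way are printed rounded to 4 significant digits as written. Full precision is carried in all steps; every reported figure is rounded only once; the derived quantities (yield, the four compositions, net glass mass, the totals, ignition loss) are rebuilt at full precision starting from the weights per 100.0 kg of glass exactly as printed in the question or the answer.
Per-oxide target masses for 100.0 kg glass melt:
  Al2O3: 7.062% × 100.0 = 7.062 kg
  SiO2: 56.59% × 100.0 = 56.59 kg
  Na2O: 17.86% × 100.0 = 17.86 kg
  B2O3: 18.49% × 100.0 = 18.49 kg
Per-oxide balance check from the weights as reported, versus the basis set out (sums match the target masses given rounding of the digits):
  Al2O3: 10.58·0.6513 + 56.87·0.003000 = 7.061 kg (target 7.062 kg)
  SiO2: 56.87·0.9950 = 56.59 kg (target 56.59 kg)
  Na2O: 16.59·0.5901 + 26.56·0.3038 = 17.86 kg (target 17.86 kg)
  B2O3: 26.56·0.6962 = 18.49 kg (target 18.49 kg)
Glass-mass bookkeeping: total batch − LOI = 100.0 kg (the Σ of target masses is 100.0 kg; versus the stated basis of 100.0 kg — gaps are rounding artifacts).
Summing the batch: Σ batch = 110.6 kg; LOI loss = Σ batch·LOI = 10.60 kg; as yield: glass ÷ batch → 90.41%.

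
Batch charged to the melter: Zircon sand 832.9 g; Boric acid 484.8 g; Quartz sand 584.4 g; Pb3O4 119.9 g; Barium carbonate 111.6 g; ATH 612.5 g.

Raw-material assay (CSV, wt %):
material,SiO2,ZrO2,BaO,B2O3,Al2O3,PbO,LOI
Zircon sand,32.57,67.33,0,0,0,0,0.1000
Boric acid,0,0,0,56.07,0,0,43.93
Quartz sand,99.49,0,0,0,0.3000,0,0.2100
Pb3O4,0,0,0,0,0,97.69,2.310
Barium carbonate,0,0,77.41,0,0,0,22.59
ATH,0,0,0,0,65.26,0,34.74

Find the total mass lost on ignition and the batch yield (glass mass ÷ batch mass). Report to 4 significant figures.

LOI loss = 455.8 g; glass = 2290 g; yield = 83.40%

Mid-chain values are shown (rounded to 4 significant digits) when written out. Every computation maintains full precision at each step. Every reported result is rounded once only. The derived quantities are re-derived from the weighed amounts at 2290 g of glass in full float precision (six oxide percentages, the yield, ignition loss, net glass mass, the totals) precisely as stated by either problem or answer.
Each material's LOI contribution:
  Zircon sand: 832.9 × 0.001000 = 0.8329 g
  Boric acid: 484.8 × 0.4393 = 213.0 g
  Quartz sand: 584.4 × 0.002100 = 1.227 g
  Pb3O4: 119.9 × 0.02310 = 2.770 g
  Barium carbonate: 111.6 × 0.2259 = 25.21 g
  ATH: 612.5 × 0.3474 = 212.8 g
Total LOI = 455.8 g
Glass = batch − LOI = 2746 − 455.8 = 2290 g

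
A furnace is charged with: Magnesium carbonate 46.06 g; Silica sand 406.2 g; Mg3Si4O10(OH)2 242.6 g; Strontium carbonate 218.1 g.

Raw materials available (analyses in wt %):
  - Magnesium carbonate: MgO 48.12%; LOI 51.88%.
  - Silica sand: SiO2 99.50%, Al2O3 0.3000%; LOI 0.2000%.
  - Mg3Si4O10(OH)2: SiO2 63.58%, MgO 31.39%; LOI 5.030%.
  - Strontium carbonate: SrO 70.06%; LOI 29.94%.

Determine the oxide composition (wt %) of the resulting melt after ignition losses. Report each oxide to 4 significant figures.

Glass mass = 810.7 g (batch 913.0 − LOI 102.2).
Composition: SiO2 68.88%, Al2O3 0.1503%, MgO 12.13%, SrO 18.85%

Mid-chain values are displayed with 4-significant-digit rounding as written; all arithmetic holds exact precision all the way through — a single rounding produces each reported value; all derived quantities (glass mass, the totals, ignition loss, the four compositions, yield) are re-derived from the batch weights for 810.7 g of glass at full float precision, as they appear in either problem or answer.
What the batch supplies per oxide:
  SiO2: 406.2·0.9950 + 242.6·0.6358 = 558.4 g
  Al2O3: 406.2·0.003000 = 1.219 g
  MgO: 46.06·0.4812 + 242.6·0.3139 = 98.32 g
  SrO: 218.1·0.7006 = 152.8 g
LOI: 46.06·0.5188 + 406.2·0.002000 + 242.6·0.05030 + 218.1·0.2994 = 102.2 g
Glass mass = batch − LOI = 913.0 − 102.2 = 810.7 g (equal to the oxide-mass sum)
oxide / glass × 100 gives the wt %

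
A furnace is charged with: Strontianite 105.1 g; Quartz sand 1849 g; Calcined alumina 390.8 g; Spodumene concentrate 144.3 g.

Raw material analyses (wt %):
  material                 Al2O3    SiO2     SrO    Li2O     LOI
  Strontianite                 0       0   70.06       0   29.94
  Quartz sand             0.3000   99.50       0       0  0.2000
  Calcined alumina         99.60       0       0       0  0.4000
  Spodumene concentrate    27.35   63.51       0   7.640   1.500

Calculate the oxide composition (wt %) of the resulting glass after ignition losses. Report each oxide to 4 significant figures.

The intermediate values are displayed (rounded to four significant figures) alongside each step. Full float precision is kept from start to finish. A single rounding yields every reported number. All derived quantities (the totals, glass mass, LOI, four oxide percentages, yield) are rebuilt in exact precision using the weight values per 2450 g of glass as given in problem or answer.
What the batch supplies per oxide:
  Al2O3: 1849·0.003000 + 390.8·0.9960 + 144.3·0.2735 = 434.2 g
  SiO2: 1849·0.9950 + 144.3·0.6351 = 1931 g
  SrO: 105.1·0.7006 = 73.63 g
  Li2O: 144.3·0.07640 = 11.02 g
LOI: 105.1·0.2994 + 1849·0.002000 + 390.8·0.004000 + 144.3·0.01500 = 38.89 g
Glass mass = batch − LOI = 2489 − 38.89 = 2450 g (the oxide masses sum to this)
wt %: oxide over glass, times 100

Glass mass = 2450 g (batch 2489 − LOI 38.89).
Composition: Al2O3 17.72%, SiO2 78.82%, SrO 3.005%, Li2O 0.4499%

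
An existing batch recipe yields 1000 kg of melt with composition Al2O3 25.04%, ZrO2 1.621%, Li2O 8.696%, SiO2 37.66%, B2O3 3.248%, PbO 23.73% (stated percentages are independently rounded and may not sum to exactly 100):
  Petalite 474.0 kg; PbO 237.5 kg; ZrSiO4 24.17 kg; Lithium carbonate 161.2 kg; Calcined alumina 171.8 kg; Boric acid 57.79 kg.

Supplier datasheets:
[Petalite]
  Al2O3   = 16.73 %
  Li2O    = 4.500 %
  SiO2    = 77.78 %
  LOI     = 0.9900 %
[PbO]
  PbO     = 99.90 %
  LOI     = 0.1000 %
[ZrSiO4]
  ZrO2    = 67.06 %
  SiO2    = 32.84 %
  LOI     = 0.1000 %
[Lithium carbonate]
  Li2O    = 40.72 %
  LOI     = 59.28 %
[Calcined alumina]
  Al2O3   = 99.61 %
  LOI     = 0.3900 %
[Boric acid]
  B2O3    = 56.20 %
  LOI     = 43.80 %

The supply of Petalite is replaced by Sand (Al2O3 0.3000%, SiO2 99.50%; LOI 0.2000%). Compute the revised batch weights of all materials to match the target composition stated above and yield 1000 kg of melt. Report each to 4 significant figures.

Revised batch per 1000 kg melt:
  Sand: 370.5 kg
  PbO: 237.5 kg
  ZrSiO4: 24.17 kg
  Lithium carbonate: 213.6 kg
  Calcined alumina: 250.3 kg
  Boric acid: 57.79 kg
Total batch = 1154 kg; LOI loss = 153.9 kg

All arithmetic maintains exact precision end to end — intermediates are printed rounded off to 4 significant digits when written out — every reported figure receives exactly one rounding. All derived quantities are rebuilt at full precision (glass mass, ignition loss, the totals, the yield, six oxide percentages) using the weight values for 1000 kg of glass, exactly as printed in problem or answer.
Oxide mass targets, per 1000 kg melt:
  Al2O3: 25.04% × 1000 = 250.4 kg
  ZrO2: 1.621% × 1000 = 16.21 kg
  Li2O: 8.696% × 1000 = 86.96 kg
  SiO2: 37.66% × 1000 = 376.6 kg
  B2O3: 3.248% × 1000 = 32.48 kg
  PbO: 23.73% × 1000 = 237.3 kg
Checking each oxide sum working from each reported weight, versus the basis set out (sum by sum, the targets are met exact up to rounding of places):
  Al2O3: 370.5·0.003000 + 250.3·0.9961 = 250.4 kg (target 250.4 kg)
  ZrO2: 24.17·0.6706 = 16.21 kg (target 16.21 kg)
  Li2O: 213.6·0.4072 = 86.98 kg (target 86.96 kg)
  SiO2: 370.5·0.9950 + 24.17·0.3284 = 376.6 kg (target 376.6 kg)
  B2O3: 57.79·0.5620 = 32.48 kg (target 32.48 kg)
  PbO: 237.5·0.9990 = 237.3 kg (target 237.3 kg)
Glass-mass closure: batch total minus LOI = 999.9 kg (targets for the oxides total 1000 kg; the stated basis being 1000 kg — rounding explains the deltas).
Batch grand total — Σ batch = 1154 kg; Σ batch·LOI gives LOI loss = 153.9 kg; the yield ratio, glass ÷ batch: 86.66%.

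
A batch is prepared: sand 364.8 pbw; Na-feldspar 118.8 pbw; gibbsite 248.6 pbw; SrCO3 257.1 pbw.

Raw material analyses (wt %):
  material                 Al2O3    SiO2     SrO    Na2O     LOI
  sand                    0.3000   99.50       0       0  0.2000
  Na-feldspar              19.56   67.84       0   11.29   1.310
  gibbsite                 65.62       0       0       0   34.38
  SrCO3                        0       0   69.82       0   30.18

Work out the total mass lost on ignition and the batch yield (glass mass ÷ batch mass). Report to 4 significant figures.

Values along the way are displayed with 4-significant-figure rounding on the page; every computation maintains full precision throughout — every reported figure receives exactly one rounding; all derived quantities are recomputed in full precision (the four compositions, LOI, yield, glass mass, totals) from the batch weights for 824.0 pbw of glass exactly as printed in question or answer.
Each material's LOI contribution:
  sand: 364.8 × 0.002000 = 0.7296 pbw
  Na-feldspar: 118.8 × 0.01310 = 1.556 pbw
  gibbsite: 248.6 × 0.3438 = 85.47 pbw
  SrCO3: 257.1 × 0.3018 = 77.59 pbw
Total LOI = 165.3 pbw
Glass = batch − LOI = 989.3 − 165.3 = 824.0 pbw

LOI loss = 165.3 pbw; glass = 824.0 pbw; yield = 83.29%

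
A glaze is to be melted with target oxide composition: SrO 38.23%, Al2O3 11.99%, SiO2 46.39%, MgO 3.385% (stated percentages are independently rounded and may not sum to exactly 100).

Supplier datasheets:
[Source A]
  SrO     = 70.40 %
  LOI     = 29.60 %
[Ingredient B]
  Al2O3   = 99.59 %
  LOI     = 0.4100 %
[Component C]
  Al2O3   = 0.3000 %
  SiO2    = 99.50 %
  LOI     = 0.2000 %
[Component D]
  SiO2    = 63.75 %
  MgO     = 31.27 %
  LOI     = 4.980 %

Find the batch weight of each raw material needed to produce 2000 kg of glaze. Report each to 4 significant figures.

Batch per 2000 kg glaze:
  Source A: 1086 kg
  Ingredient B: 238.4 kg
  Component C: 793.7 kg
  Component D: 216.5 kg
Total batch = 2335 kg; LOI loss = 334.8 kg; yield = 85.66%

In-progress results are printed, rounded to four significant digits, within the worked lines. Each numeric step holds full float precision at every stage — every reported result includes exactly one rounding — all derived quantities, which include ignition loss, four oxide percentages, glass mass, yield, totals, are computed at full float precision, precisely as stated by the question or the answer, from the weighed amounts for 2000 kg of glass.
Oxide mass targets, per 2000 kg glaze:
  SrO: 38.23% × 2000 = 764.6 kg
  Al2O3: 11.99% × 2000 = 239.8 kg
  SiO2: 46.39% × 2000 = 927.8 kg
  MgO: 3.385% × 2000 = 67.70 kg
Per-oxide balance check given the weights on record, for the quoted basis mass (oxide sums agree with the targets net of answer rounding effects):
  SrO: 1086·0.7040 = 764.5 kg (target 764.6 kg)
  Al2O3: 238.4·0.9959 + 793.7·0.003000 = 239.8 kg (target 239.8 kg)
  SiO2: 793.7·0.9950 + 216.5·0.6375 = 927.8 kg (target 927.8 kg)
  MgO: 216.5·0.3127 = 67.70 kg (target 67.70 kg)
Auditing the glass mass value: the batch minus its LOI: 2000 kg (oxide target masses add up to 2000 kg; basis as stated: 2000 kg — gaps are rounding artifacts).
Adding the batch up: Σ batch = 2335 kg; ignition loss, Σ(batch × LOI) = 334.8 kg; yield = glass ÷ total batch = 85.66%.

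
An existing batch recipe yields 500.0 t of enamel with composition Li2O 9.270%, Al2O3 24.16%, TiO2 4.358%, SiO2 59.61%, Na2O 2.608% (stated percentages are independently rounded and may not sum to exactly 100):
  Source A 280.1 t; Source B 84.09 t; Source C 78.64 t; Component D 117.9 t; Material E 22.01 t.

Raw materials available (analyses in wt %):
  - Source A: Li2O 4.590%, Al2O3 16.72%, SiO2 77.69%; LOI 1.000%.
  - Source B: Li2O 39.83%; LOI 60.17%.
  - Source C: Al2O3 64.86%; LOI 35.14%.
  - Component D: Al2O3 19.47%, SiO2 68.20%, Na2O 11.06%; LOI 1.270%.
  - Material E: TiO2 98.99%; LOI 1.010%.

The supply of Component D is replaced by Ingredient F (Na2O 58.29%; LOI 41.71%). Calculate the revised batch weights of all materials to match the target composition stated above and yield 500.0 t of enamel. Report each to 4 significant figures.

The intermediate values are displayed, rounded to four significant digits, in the working — full precision is carried from start to finish — a single rounding finalizes every reported value — the derived quantities, which include totals, glass mass, LOI, the yield, five oxide percentages, are recomputed at full float precision, precisely as stated by question or answer, from the weighed amounts on 500.0 t of glass.
Oxide mass targets, per 500.0 t enamel:
  Li2O: 9.270% × 500.0 = 46.35 t
  Al2O3: 24.16% × 500.0 = 120.8 t
  TiO2: 4.358% × 500.0 = 21.79 t
  SiO2: 59.61% × 500.0 = 298.0 t
  Na2O: 2.608% × 500.0 = 13.04 t
Checking each oxide sum on the weights just shown, against the basis in use (sums match the target masses within answer rounding):
  Li2O: 383.6·0.04590 + 72.16·0.3983 = 46.35 t (target 46.35 t)
  Al2O3: 383.6·0.1672 + 87.35·0.6486 = 120.8 t (target 120.8 t)
  TiO2: 22.01·0.9899 = 21.79 t (target 21.79 t)
  SiO2: 383.6·0.7769 = 298.0 t (target 298.0 t)
  Na2O: 22.37·0.5829 = 13.04 t (target 13.04 t)
Glass-mass closure: batch Σ − ignition loss = 500.0 t (targets for the oxides total 500.0 t; versus the stated basis of 500.0 t — rounding explains the deltas).
Summing the batch: Σ batch = 587.5 t; ignition loss, Σ(batch × LOI) = 87.50 t; the yield ratio, glass ÷ batch: 85.11%.

Revised batch per 500.0 t enamel:
  Source A: 383.6 t
  Source B: 72.16 t
  Source C: 87.35 t
  Ingredient F: 22.37 t
  Material E: 22.01 t
Total batch = 587.5 t; LOI loss = 87.50 t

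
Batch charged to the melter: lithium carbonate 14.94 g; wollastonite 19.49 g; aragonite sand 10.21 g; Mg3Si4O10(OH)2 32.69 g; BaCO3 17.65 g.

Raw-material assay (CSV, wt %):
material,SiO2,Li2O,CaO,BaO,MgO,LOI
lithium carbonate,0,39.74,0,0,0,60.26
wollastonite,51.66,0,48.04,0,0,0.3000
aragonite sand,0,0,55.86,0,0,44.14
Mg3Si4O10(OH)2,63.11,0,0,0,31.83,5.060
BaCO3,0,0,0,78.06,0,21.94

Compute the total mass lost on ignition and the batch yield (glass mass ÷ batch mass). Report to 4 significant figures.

LOI loss = 19.09 g; glass = 75.89 g; yield = 79.90%

Every computation holds exact precision end to end — mid-chain values appear rounded to 4 significant digits in the working — each reported result carries a single rounding — all derived quantities are carried starting from the weights for 75.89 g of glass at full precision (the yield, LOI, totals, five oxide percentages, glass mass) as they appear in either problem or answer.
Each material's LOI contribution:
  lithium carbonate: 14.94 × 0.6026 = 9.003 g
  wollastonite: 19.49 × 0.003000 = 0.05847 g
  aragonite sand: 10.21 × 0.4414 = 4.507 g
  Mg3Si4O10(OH)2: 32.69 × 0.05060 = 1.654 g
  BaCO3: 17.65 × 0.2194 = 3.872 g
Total LOI = 19.09 g
Glass = batch − LOI = 94.98 − 19.09 = 75.89 g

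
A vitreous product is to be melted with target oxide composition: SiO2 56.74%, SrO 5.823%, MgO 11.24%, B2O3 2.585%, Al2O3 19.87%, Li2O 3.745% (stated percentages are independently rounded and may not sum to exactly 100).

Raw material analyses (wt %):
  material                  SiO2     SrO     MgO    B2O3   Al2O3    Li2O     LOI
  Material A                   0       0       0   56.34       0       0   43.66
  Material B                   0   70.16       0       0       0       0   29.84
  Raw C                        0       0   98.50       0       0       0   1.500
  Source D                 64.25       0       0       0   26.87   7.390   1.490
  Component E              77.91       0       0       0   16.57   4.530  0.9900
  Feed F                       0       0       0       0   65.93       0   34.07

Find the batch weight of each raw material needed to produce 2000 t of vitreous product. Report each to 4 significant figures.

Batch per 2000 t vitreous product:
  Material A: 91.76 t
  Material B: 166.0 t
  Raw C: 228.2 t
  Source D: 244.0 t
  Component E: 1255 t
  Feed F: 187.8 t
Total batch = 2173 t; LOI loss = 173.1 t; yield = 92.03%

All arithmetic maintains full float precision throughout; values along the way are displayed (rounded to 4 significant digits) across the worked steps. Every reported figure is rounded just once — the derived quantities (ignition loss, net glass mass, totals, yield, six oxide percentages) are computed at full precision using the weight values on 2000 t of glass, exactly as shown in the question or the answer.
The oxide mass targets at 2000 t vitreous product:
  SiO2: 56.74% × 2000 = 1135 t
  SrO: 5.823% × 2000 = 116.5 t
  MgO: 11.24% × 2000 = 224.8 t
  B2O3: 2.585% × 2000 = 51.70 t
  Al2O3: 19.87% × 2000 = 397.4 t
  Li2O: 3.745% × 2000 = 74.90 t
Checking each oxide sum applying the batch weights above, at the basis given (summed amounts equal target values net of answer rounding effects):
  SiO2: 244.0·0.6425 + 1255·0.7791 = 1135 t (target 1135 t)
  SrO: 166.0·0.7016 = 116.5 t (target 116.5 t)
  MgO: 228.2·0.9850 = 224.8 t (target 224.8 t)
  B2O3: 91.76·0.5634 = 51.70 t (target 51.70 t)
  Al2O3: 244.0·0.2687 + 1255·0.1657 + 187.8·0.6593 = 397.3 t (target 397.4 t)
  Li2O: 244.0·0.07390 + 1255·0.04530 = 74.88 t (target 74.90 t)
Glass-mass bookkeeping: whole batch net of LOI = 2000 t (the targets, summed, come to 2000 t; stated basis 2000 t — rounding explains the deltas).
Summing the batch: Σ batch = 2173 t; the LOI term Σ batch·LOI equals 173.1 t; glass ÷ batch gives a yield of 92.03%.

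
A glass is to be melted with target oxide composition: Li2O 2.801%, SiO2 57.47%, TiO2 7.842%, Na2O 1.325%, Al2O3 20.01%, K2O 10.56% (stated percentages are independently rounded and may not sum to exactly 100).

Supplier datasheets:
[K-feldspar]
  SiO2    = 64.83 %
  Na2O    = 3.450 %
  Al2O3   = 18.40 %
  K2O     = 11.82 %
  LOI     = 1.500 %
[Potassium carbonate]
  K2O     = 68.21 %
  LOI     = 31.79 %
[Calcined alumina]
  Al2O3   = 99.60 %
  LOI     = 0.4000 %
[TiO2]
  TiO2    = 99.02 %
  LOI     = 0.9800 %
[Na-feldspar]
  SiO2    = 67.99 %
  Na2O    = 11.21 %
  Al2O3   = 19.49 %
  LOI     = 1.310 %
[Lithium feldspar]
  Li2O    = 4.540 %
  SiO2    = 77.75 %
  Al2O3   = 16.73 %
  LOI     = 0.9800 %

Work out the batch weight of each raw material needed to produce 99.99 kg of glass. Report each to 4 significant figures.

Batch per 99.99 kg glass:
  K-feldspar: 3.337 kg
  Potassium carbonate: 14.90 kg
  Calcined alumina: 6.998 kg
  TiO2: 7.919 kg
  Na-feldspar: 10.79 kg
  Lithium feldspar: 61.69 kg
Total batch = 105.6 kg; LOI loss = 5.638 kg; yield = 94.66%

All arithmetic maintains exact precision all the way through. In-progress results are shown (rounded to four significant digits) on the page — each reported value receives exactly one rounding. The derived quantities are carried from the weighed amounts per 99.99 kg of glass in full precision (the six compositions, ignition loss, yield, the totals, glass mass) exactly as printed in the question or the answer.
Target masses of each oxide per 99.99 kg glass:
  Li2O: 2.801% × 99.99 = 2.801 kg
  SiO2: 57.47% × 99.99 = 57.46 kg
  TiO2: 7.842% × 99.99 = 7.841 kg
  Na2O: 1.325% × 99.99 = 1.325 kg
  Al2O3: 20.01% × 99.99 = 20.01 kg
  K2O: 10.56% × 99.99 = 10.56 kg
Mass-balance tally per oxide using the reported weights, for the quoted basis mass (target by target, the sums agree up to rounding of the answer):
  Li2O: 61.69·0.04540 = 2.801 kg (target 2.801 kg)
  SiO2: 3.337·0.6483 + 10.79·0.6799 + 61.69·0.7775 = 57.46 kg (target 57.46 kg)
  TiO2: 7.919·0.9902 = 7.841 kg (target 7.841 kg)
  Na2O: 3.337·0.03450 + 10.79·0.1121 = 1.325 kg (target 1.325 kg)
  Al2O3: 3.337·0.1840 + 6.998·0.9960 + 10.79·0.1949 + 61.69·0.1673 = 20.01 kg (target 20.01 kg)
  K2O: 3.337·0.1182 + 14.90·0.6821 = 10.56 kg (target 10.56 kg)
Glass-mass closure: whole batch net of LOI = 100.0 kg (targets for the oxides total 100.0 kg; with the basis standing at 99.99 kg — differing by rounding only).
Total batch = Σ batch = 105.6 kg; ignition loss, Σ(batch × LOI) = 5.638 kg; yield, glass over the total, = 94.66%.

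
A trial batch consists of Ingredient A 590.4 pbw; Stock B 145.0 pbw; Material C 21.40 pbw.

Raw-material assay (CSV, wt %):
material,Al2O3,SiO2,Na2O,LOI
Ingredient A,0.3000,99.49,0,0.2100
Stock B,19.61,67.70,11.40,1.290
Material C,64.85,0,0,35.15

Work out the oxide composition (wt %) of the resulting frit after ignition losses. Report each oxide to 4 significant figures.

Glass mass = 746.2 pbw (batch 756.8 − LOI 10.63).
Composition: Al2O3 5.908%, SiO2 91.88%, Na2O 2.215%

The whole derivation carries exact precision in all steps; values along the way are printed rounded to four significant figures across the worked steps. Every reported number sees exactly one rounding. Derived quantities are rebuilt starting from the weights at 746.2 pbw of glass in full precision (the totals, glass mass, ignition loss, three oxide percentages, yield), as given in problem or answer.
Oxide-by-oxide delivered mass:
  Al2O3: 590.4·0.003000 + 145.0·0.1961 + 21.40·0.6485 = 44.08 pbw
  SiO2: 590.4·0.9949 + 145.0·0.6770 = 685.6 pbw
  Na2O: 145.0·0.1140 = 16.53 pbw
LOI: 590.4·0.002100 + 145.0·0.01290 + 21.40·0.3515 = 10.63 pbw
batch − LOI leaves glass = 756.8 − 10.63 = 746.2 pbw (matching Σ of the oxides)
wt % = oxide mass / glass mass × 100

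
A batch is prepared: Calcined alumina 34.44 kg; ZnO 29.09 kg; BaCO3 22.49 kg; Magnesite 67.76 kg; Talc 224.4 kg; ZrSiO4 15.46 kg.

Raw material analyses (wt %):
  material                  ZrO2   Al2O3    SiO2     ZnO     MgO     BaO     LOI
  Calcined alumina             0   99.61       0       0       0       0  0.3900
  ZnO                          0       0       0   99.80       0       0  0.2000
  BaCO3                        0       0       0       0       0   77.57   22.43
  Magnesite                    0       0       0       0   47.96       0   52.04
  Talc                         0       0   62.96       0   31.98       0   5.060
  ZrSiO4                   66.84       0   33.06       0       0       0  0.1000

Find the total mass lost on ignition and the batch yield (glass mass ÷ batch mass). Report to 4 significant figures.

All arithmetic carries full float precision in every operation. Values along the way appear (rounded to 4 significant digits) in the working. Every reported number is rounded just once — derived quantities, including the six compositions, yield, totals, LOI, net glass mass, are recomputed starting from the weights per 341.8 kg of glass at full float precision exactly as printed in problem or answer.
LOI of each material in turn:
  Calcined alumina: 34.44 × 0.003900 = 0.1343 kg
  ZnO: 29.09 × 0.002000 = 0.05818 kg
  BaCO3: 22.49 × 0.2243 = 5.045 kg
  Magnesite: 67.76 × 0.5204 = 35.26 kg
  Talc: 224.4 × 0.05060 = 11.35 kg
  ZrSiO4: 15.46 × 0.001000 = 0.01546 kg
Total LOI = 51.87 kg
Glass = batch − LOI = 393.6 − 51.87 = 341.8 kg

LOI loss = 51.87 kg; glass = 341.8 kg; yield = 86.82%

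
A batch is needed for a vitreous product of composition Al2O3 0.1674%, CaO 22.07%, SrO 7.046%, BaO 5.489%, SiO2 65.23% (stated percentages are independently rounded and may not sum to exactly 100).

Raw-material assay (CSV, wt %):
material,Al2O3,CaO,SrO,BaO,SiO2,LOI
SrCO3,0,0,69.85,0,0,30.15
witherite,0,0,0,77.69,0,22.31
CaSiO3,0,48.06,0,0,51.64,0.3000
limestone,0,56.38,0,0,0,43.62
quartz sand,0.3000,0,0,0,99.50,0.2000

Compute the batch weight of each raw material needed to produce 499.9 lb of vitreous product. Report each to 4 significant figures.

The working math maintains full precision at all times; values along the way are displayed (rounded to 4 significant figures) between the steps — every reported value receives exactly one rounding. The derived quantities, including ignition loss, yield, glass mass, totals, the five compositions, are re-derived starting from the weights at 499.9 lb of glass in exact precision as written in the problem or answer text.
The oxide mass targets at 499.9 lb vitreous product:
  Al2O3: 0.1674% × 499.9 = 0.8368 lb
  CaO: 22.07% × 499.9 = 110.3 lb
  SrO: 7.046% × 499.9 = 35.22 lb
  BaO: 5.489% × 499.9 = 27.44 lb
  SiO2: 65.23% × 499.9 = 326.1 lb
A balance pass over the oxides, using the reported weights, under the basis named above (sum by sum, the targets are met exact up to rounding of places):
  Al2O3: 278.9·0.003000 = 0.8367 lb (target 0.8368 lb)
  CaO: 93.99·0.4806 + 115.6·0.5638 = 110.3 lb (target 110.3 lb)
  SrO: 50.43·0.6985 = 35.23 lb (target 35.22 lb)
  BaO: 35.32·0.7769 = 27.44 lb (target 27.44 lb)
  SiO2: 93.99·0.5164 + 278.9·0.9950 = 326.0 lb (target 326.1 lb)
Mass balance on the glass: the batch minus its LOI: 499.9 lb (per-oxide target masses sum to 499.9 lb; versus the stated basis of 499.9 lb — differing by rounding only).
Total batch = Σ batch = 574.2 lb; Σ batch·LOI gives LOI loss = 74.35 lb; yield, glass over the total, = 87.05%.

Batch per 499.9 lb vitreous product:
  SrCO3: 50.43 lb
  witherite: 35.32 lb
  CaSiO3: 93.99 lb
  limestone: 115.6 lb
  quartz sand: 278.9 lb
Total batch = 574.2 lb; LOI loss = 74.35 lb; yield = 87.05%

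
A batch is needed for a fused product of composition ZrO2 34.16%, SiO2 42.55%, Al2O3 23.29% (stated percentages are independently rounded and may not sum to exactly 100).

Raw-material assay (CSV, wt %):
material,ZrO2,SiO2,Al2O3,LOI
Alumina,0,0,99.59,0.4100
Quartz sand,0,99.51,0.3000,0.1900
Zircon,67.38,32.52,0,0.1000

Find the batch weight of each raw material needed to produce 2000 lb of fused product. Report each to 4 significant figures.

All internal work maintains exact precision in every operation — mid-chain values are shown rounded to four significant digits alongside each step — a single rounding completes every reported figure. Derived quantities, including the three compositions, glass mass, the yield, the totals, ignition loss, are re-derived starting from the weights on 2000 lb of glass at exact precision, as they appear in the question or the answer.
Per-oxide target masses for 2000 lb fused product:
  ZrO2: 34.16% × 2000 = 683.2 lb
  SiO2: 42.55% × 2000 = 851.0 lb
  Al2O3: 23.29% × 2000 = 465.8 lb
Checking each oxide sum using the reported weights, versus the basis set out (summed amounts equal target values modulo rounding of the values):
  ZrO2: 1014·0.6738 = 683.2 lb (target 683.2 lb)
  SiO2: 523.8·0.9951 + 1014·0.3252 = 851.0 lb (target 851.0 lb)
  Al2O3: 466.1·0.9959 + 523.8·0.003000 = 465.8 lb (target 465.8 lb)
Glass-mass closure: total batch − LOI = 2000 lb (the targets, summed, come to 2000 lb; stated basis 2000 lb — differing by rounding only).
Whole-batch sum: Σ batch = 2004 lb; loss to ignition Σ batch·LOI = 3.920 lb; the yield ratio, glass ÷ batch: 99.80%.

Batch per 2000 lb fused product:
  Alumina: 466.1 lb
  Quartz sand: 523.8 lb
  Zircon: 1014 lb
Total batch = 2004 lb; LOI loss = 3.920 lb; yield = 99.80%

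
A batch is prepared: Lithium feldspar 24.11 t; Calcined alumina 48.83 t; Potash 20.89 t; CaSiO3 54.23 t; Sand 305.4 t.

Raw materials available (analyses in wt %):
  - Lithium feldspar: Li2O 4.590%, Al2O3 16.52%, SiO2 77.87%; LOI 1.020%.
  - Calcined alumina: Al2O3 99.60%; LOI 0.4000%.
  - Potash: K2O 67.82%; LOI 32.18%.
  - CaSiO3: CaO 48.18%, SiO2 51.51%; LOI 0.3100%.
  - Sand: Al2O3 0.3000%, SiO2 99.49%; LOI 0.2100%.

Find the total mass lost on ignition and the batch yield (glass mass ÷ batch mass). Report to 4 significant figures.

Intermediates are displayed (rounded to four significant digits) between the steps. The working math holds exact precision through the solve; every reported number is rounded exactly once — all derived quantities are recomputed in exact precision (LOI, net glass mass, yield, five oxide percentages, totals) from the batch weights per 445.5 t of glass, as written in question or answer.
Each material's LOI contribution:
  Lithium feldspar: 24.11 × 0.01020 = 0.2459 t
  Calcined alumina: 48.83 × 0.004000 = 0.1953 t
  Potash: 20.89 × 0.3218 = 6.722 t
  CaSiO3: 54.23 × 0.003100 = 0.1681 t
  Sand: 305.4 × 0.002100 = 0.6413 t
Total LOI = 7.973 t
Glass = batch − LOI = 453.5 − 7.973 = 445.5 t

LOI loss = 7.973 t; glass = 445.5 t; yield = 98.24%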